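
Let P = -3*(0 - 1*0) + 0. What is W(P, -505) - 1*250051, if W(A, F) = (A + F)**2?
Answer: 4974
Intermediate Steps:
P = 0 (P = -3*(0 + 0) + 0 = -3*0 + 0 = 0 + 0 = 0)
W(P, -505) - 1*250051 = (0 - 505)**2 - 1*250051 = (-505)**2 - 250051 = 255025 - 250051 = 4974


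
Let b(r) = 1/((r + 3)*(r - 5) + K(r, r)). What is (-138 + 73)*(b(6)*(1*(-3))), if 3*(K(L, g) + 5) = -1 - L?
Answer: 117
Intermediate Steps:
K(L, g) = -16/3 - L/3 (K(L, g) = -5 + (-1 - L)/3 = -5 + (-1/3 - L/3) = -16/3 - L/3)
b(r) = 1/(-16/3 - r/3 + (-5 + r)*(3 + r)) (b(r) = 1/((r + 3)*(r - 5) + (-16/3 - r/3)) = 1/((3 + r)*(-5 + r) + (-16/3 - r/3)) = 1/((-5 + r)*(3 + r) + (-16/3 - r/3)) = 1/(-16/3 - r/3 + (-5 + r)*(3 + r)))
(-138 + 73)*(b(6)*(1*(-3))) = (-138 + 73)*((3/(-61 - 7*6 + 3*6**2))*(1*(-3))) = -65*3/(-61 - 42 + 3*36)*(-3) = -65*3/(-61 - 42 + 108)*(-3) = -65*3/5*(-3) = -65*3*(1/5)*(-3) = -39*(-3) = -65*(-9/5) = 117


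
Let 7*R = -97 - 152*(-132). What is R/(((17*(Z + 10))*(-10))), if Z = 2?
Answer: -19967/14280 ≈ -1.3982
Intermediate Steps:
R = 19967/7 (R = (-97 - 152*(-132))/7 = (-97 + 20064)/7 = (⅐)*19967 = 19967/7 ≈ 2852.4)
R/(((17*(Z + 10))*(-10))) = 19967/(7*(((17*(2 + 10))*(-10)))) = 19967/(7*(((17*12)*(-10)))) = 19967/(7*((204*(-10)))) = (19967/7)/(-2040) = (19967/7)*(-1/2040) = -19967/14280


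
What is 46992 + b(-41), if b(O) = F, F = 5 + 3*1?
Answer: 47000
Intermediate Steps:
F = 8 (F = 5 + 3 = 8)
b(O) = 8
46992 + b(-41) = 46992 + 8 = 47000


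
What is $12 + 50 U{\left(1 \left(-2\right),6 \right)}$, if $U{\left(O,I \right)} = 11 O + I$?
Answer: $-788$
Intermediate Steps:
$U{\left(O,I \right)} = I + 11 O$
$12 + 50 U{\left(1 \left(-2\right),6 \right)} = 12 + 50 \left(6 + 11 \cdot 1 \left(-2\right)\right) = 12 + 50 \left(6 + 11 \left(-2\right)\right) = 12 + 50 \left(6 - 22\right) = 12 + 50 \left(-16\right) = 12 - 800 = -788$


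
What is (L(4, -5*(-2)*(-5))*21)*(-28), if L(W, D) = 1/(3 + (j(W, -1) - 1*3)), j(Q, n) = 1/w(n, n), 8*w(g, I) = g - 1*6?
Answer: 1029/2 ≈ 514.50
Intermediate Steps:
w(g, I) = -3/4 + g/8 (w(g, I) = (g - 1*6)/8 = (g - 6)/8 = (-6 + g)/8 = -3/4 + g/8)
j(Q, n) = 1/(-3/4 + n/8)
L(W, D) = -7/8 (L(W, D) = 1/(3 + (8/(-6 - 1) - 1*3)) = 1/(3 + (8/(-7) - 3)) = 1/(3 + (8*(-1/7) - 3)) = 1/(3 + (-8/7 - 3)) = 1/(3 - 29/7) = 1/(-8/7) = -7/8)
(L(4, -5*(-2)*(-5))*21)*(-28) = -7/8*21*(-28) = -147/8*(-28) = 1029/2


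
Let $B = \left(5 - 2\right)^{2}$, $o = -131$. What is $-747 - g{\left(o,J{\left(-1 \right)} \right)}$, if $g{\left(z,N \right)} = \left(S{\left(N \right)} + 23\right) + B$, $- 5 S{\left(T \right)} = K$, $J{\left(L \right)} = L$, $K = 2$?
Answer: $- \frac{3893}{5} \approx -778.6$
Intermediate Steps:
$S{\left(T \right)} = - \frac{2}{5}$ ($S{\left(T \right)} = \left(- \frac{1}{5}\right) 2 = - \frac{2}{5}$)
$B = 9$ ($B = 3^{2} = 9$)
$g{\left(z,N \right)} = \frac{158}{5}$ ($g{\left(z,N \right)} = \left(- \frac{2}{5} + 23\right) + 9 = \frac{113}{5} + 9 = \frac{158}{5}$)
$-747 - g{\left(o,J{\left(-1 \right)} \right)} = -747 - \frac{158}{5} = - \frac{3893}{5}$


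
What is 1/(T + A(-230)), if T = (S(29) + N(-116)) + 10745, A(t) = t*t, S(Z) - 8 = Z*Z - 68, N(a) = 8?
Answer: 1/64434 ≈ 1.5520e-5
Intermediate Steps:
S(Z) = -60 + Z² (S(Z) = 8 + (Z*Z - 68) = 8 + (Z² - 68) = 8 + (-68 + Z²) = -60 + Z²)
A(t) = t²
T = 11534 (T = ((-60 + 29²) + 8) + 10745 = ((-60 + 841) + 8) + 10745 = (781 + 8) + 10745 = 789 + 10745 = 11534)
1/(T + A(-230)) = 1/(11534 + (-230)²) = 1/(11534 + 52900) = 1/64434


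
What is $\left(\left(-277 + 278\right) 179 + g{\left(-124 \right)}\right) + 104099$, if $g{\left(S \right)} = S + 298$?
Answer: $104452$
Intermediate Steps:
$g{\left(S \right)} = 298 + S$
$\left(\left(-277 + 278\right) 179 + g{\left(-124 \right)}\right) + 104099 = \left(\left(-277 + 278\right) 179 + \left(298 - 124\right)\right) + 104099 = \left(1 \cdot 179 + 174\right) + 104099 = \left(179 + 174\right) + 104099 = 353 + 104099 = 104452$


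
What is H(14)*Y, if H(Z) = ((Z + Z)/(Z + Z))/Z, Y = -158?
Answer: -79/7 ≈ -11.286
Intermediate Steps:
H(Z) = 1/Z (H(Z) = ((2*Z)/((2*Z)))/Z = ((2*Z)*(1/(2*Z)))/Z = 1/Z)
H(14)*Y = -158/14 = (1/14)*(-158) = -79/7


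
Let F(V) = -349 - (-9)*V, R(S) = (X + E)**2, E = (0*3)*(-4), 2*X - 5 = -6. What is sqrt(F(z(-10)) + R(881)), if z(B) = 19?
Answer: 3*I*sqrt(79)/2 ≈ 13.332*I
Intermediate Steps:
X = -1/2 (X = 5/2 + (1/2)*(-6) = 5/2 - 3 = -1/2 ≈ -0.50000)
E = 0 (E = 0*(-4) = 0)
R(S) = 1/4 (R(S) = (-1/2 + 0)**2 = (-1/2)**2 = 1/4)
F(V) = -349 + 9*V
sqrt(F(z(-10)) + R(881)) = sqrt((-349 + 9*19) + 1/4) = sqrt((-349 + 171) + 1/4) = sqrt(-178 + 1/4) = sqrt(-711/4) = 3*I*sqrt(79)/2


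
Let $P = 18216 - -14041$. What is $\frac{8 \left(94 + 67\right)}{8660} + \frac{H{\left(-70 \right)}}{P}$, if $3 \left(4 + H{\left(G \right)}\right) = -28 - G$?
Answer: $\frac{10408404}{69836405} \approx 0.14904$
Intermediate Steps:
$H{\left(G \right)} = - \frac{40}{3} - \frac{G}{3}$ ($H{\left(G \right)} = -4 + \frac{-28 - G}{3} = -4 - \left(\frac{28}{3} + \frac{G}{3}\right) = - \frac{40}{3} - \frac{G}{3}$)
$P = 32257$ ($P = 18216 + 14041 = 32257$)
$\frac{8 \left(94 + 67\right)}{8660} + \frac{H{\left(-70 \right)}}{P} = \frac{8 \left(94 + 67\right)}{8660} + \frac{- \frac{40}{3} - - \frac{70}{3}}{32257} = 8 \cdot 161 \cdot \frac{1}{8660} + \left(- \frac{40}{3} + \frac{70}{3}\right) \frac{1}{32257} = 1288 \cdot \frac{1}{8660} + 10 \cdot \frac{1}{32257} = \frac{322}{2165} + \frac{10}{32257} = \frac{10408404}{69836405}$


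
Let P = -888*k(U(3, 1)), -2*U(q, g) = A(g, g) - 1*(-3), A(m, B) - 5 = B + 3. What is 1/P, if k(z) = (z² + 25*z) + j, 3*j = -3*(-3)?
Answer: 1/98568 ≈ 1.0145e-5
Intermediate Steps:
j = 3 (j = (-3*(-3))/3 = (⅓)*9 = 3)
A(m, B) = 8 + B (A(m, B) = 5 + (B + 3) = 5 + (3 + B) = 8 + B)
U(q, g) = -11/2 - g/2 (U(q, g) = -((8 + g) - 1*(-3))/2 = -((8 + g) + 3)/2 = -(11 + g)/2 = -11/2 - g/2)
k(z) = 3 + z² + 25*z (k(z) = (z² + 25*z) + 3 = 3 + z² + 25*z)
P = 98568 (P = -888*(3 + (-11/2 - ½*1)² + 25*(-11/2 - ½*1)) = -888*(3 + (-11/2 - ½)² + 25*(-11/2 - ½)) = -888*(3 + (-6)² + 25*(-6)) = -888*(3 + 36 - 150) = -888*(-111) = 98568)
1/P = 1/98568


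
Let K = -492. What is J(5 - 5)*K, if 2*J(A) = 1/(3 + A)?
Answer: -82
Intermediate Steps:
J(A) = 1/(2*(3 + A))
J(5 - 5)*K = (1/(2*(3 + (5 - 5))))*(-492) = (1/(2*(3 + 0)))*(-492) = ((½)/3)*(-492) = ((½)*(⅓))*(-492) = (⅙)*(-492) = -82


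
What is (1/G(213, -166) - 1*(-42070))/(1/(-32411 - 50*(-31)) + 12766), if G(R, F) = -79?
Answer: 102567428469/31123750475 ≈ 3.2955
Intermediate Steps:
(1/G(213, -166) - 1*(-42070))/(1/(-32411 - 50*(-31)) + 12766) = (1/(-79) - 1*(-42070))/(1/(-32411 - 50*(-31)) + 12766) = (-1/79 + 42070)/(1/(-32411 + 1550) + 12766) = 3323529/(79*(1/(-30861) + 12766)) = 3323529/(79*(-1/30861 + 12766)) = 3323529/(79*(393971525/30861)) = (3323529/79)*(30861/393971525) = 102567428469/31123750475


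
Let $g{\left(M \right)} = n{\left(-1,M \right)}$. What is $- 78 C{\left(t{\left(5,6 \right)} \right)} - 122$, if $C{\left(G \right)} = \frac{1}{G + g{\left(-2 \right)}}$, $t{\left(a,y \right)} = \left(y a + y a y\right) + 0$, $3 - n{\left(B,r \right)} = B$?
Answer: $- \frac{13093}{107} \approx -122.36$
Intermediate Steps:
$n{\left(B,r \right)} = 3 - B$
$g{\left(M \right)} = 4$ ($g{\left(M \right)} = 3 - -1 = 3 + 1 = 4$)
$t{\left(a,y \right)} = a y + a y^{2}$ ($t{\left(a,y \right)} = \left(a y + a y y\right) + 0 = \left(a y + a y^{2}\right) + 0 = a y + a y^{2}$)
$C{\left(G \right)} = \frac{1}{4 + G}$ ($C{\left(G \right)} = \frac{1}{G + 4} = \frac{1}{4 + G}$)
$- 78 C{\left(t{\left(5,6 \right)} \right)} - 122 = - \frac{78}{4 + 5 \cdot 6 \left(1 + 6\right)} - 122 = - \frac{78}{4 + 5 \cdot 6 \cdot 7} - 122 = - \frac{78}{4 + 210} - 122 = - \frac{78}{214} - 122 = \left(-78\right) \frac{1}{214} - 122 = - \frac{39}{107} - 122 = - \frac{13093}{107}$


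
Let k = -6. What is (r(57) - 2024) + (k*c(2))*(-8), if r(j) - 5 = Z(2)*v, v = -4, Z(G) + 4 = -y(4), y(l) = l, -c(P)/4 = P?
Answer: -2371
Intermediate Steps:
c(P) = -4*P
Z(G) = -8 (Z(G) = -4 - 1*4 = -4 - 4 = -8)
r(j) = 37 (r(j) = 5 - 8*(-4) = 5 + 32 = 37)
(r(57) - 2024) + (k*c(2))*(-8) = (37 - 2024) - (-24)*2*(-8) = -1987 - 6*(-8)*(-8) = -1987 + 48*(-8) = -1987 - 384 = -2371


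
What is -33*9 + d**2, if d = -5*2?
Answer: -197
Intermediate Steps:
d = -10
-33*9 + d**2 = -33*9 + (-10)**2 = -297 + 100 = -197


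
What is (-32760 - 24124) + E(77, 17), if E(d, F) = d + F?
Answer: -56790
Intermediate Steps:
E(d, F) = F + d
(-32760 - 24124) + E(77, 17) = (-32760 - 24124) + (17 + 77) = -56884 + 94 = -56790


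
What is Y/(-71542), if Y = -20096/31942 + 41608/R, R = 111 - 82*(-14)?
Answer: -325935468/719264989019 ≈ -0.00045315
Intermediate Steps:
R = 1259 (R = 111 + 1148 = 1259)
Y = 651870936/20107489 (Y = -20096/31942 + 41608/1259 = -20096*1/31942 + 41608*(1/1259) = -10048/15971 + 41608/1259 = 651870936/20107489 ≈ 32.419)
Y/(-71542) = (651870936/20107489)/(-71542) = (651870936/20107489)*(-1/71542) = -325935468/719264989019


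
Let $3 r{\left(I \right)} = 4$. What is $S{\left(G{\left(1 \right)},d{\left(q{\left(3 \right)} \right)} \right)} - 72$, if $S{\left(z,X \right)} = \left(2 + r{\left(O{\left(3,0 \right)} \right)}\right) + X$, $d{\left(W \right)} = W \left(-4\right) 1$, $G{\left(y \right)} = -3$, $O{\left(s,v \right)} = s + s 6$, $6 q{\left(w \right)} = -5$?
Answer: $- \frac{196}{3} \approx -65.333$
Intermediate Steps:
$q{\left(w \right)} = - \frac{5}{6}$ ($q{\left(w \right)} = \frac{1}{6} \left(-5\right) = - \frac{5}{6}$)
$O{\left(s,v \right)} = 7 s$ ($O{\left(s,v \right)} = s + 6 s = 7 s$)
$r{\left(I \right)} = \frac{4}{3}$ ($r{\left(I \right)} = \frac{1}{3} \cdot 4 = \frac{4}{3}$)
$d{\left(W \right)} = - 4 W$ ($d{\left(W \right)} = - 4 W 1 = - 4 W$)
$S{\left(z,X \right)} = \frac{10}{3} + X$ ($S{\left(z,X \right)} = \left(2 + \frac{4}{3}\right) + X = \frac{10}{3} + X$)
$S{\left(G{\left(1 \right)},d{\left(q{\left(3 \right)} \right)} \right)} - 72 = \left(\frac{10}{3} - - \frac{10}{3}\right) - 72 = \left(\frac{10}{3} + \frac{10}{3}\right) - 72 = \frac{20}{3} - 72 = - \frac{196}{3}$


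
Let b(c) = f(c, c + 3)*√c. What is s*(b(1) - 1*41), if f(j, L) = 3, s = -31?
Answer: 1178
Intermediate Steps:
b(c) = 3*√c
s*(b(1) - 1*41) = -31*(3*√1 - 1*41) = -31*(3*1 - 41) = -31*(3 - 41) = -31*(-38) = 1178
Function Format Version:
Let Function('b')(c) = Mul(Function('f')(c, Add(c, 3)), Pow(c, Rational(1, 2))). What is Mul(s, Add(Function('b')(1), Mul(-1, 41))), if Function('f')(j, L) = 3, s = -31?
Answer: 1178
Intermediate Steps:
Function('b')(c) = Mul(3, Pow(c, Rational(1, 2)))
Mul(s, Add(Function('b')(1), Mul(-1, 41))) = Mul(-31, Add(Mul(3, Pow(1, Rational(1, 2))), Mul(-1, 41))) = Mul(-31, Add(Mul(3, 1), -41)) = Mul(-31, Add(3, -41)) = Mul(-31, -38) = 1178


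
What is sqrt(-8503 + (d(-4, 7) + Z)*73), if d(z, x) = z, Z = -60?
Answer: 5*I*sqrt(527) ≈ 114.78*I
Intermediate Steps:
sqrt(-8503 + (d(-4, 7) + Z)*73) = sqrt(-8503 + (-4 - 60)*73) = sqrt(-8503 - 64*73) = sqrt(-8503 - 4672) = sqrt(-13175) = 5*I*sqrt(527)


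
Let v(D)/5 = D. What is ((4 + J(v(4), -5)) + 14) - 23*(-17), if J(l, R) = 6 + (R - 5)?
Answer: 405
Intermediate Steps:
v(D) = 5*D
J(l, R) = 1 + R (J(l, R) = 6 + (-5 + R) = 1 + R)
((4 + J(v(4), -5)) + 14) - 23*(-17) = ((4 + (1 - 5)) + 14) - 23*(-17) = ((4 - 4) + 14) + 391 = (0 + 14) + 391 = 14 + 391 = 405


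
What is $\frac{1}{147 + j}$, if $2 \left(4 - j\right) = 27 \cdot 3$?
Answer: $\frac{2}{221} \approx 0.0090498$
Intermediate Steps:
$j = - \frac{73}{2}$ ($j = 4 - \frac{27 \cdot 3}{2} = 4 - \frac{81}{2} = - \frac{73}{2} \approx -36.5$)
$\frac{1}{147 + j} = \frac{1}{147 - \frac{73}{2}} = \frac{1}{\frac{221}{2}} = \frac{2}{221}$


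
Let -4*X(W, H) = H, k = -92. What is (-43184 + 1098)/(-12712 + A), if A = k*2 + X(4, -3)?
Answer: 168344/51581 ≈ 3.2637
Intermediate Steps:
X(W, H) = -H/4
A = -733/4 (A = -92*2 - 1/4*(-3) = -184 + 3/4 = -733/4 ≈ -183.25)
(-43184 + 1098)/(-12712 + A) = (-43184 + 1098)/(-12712 - 733/4) = -42086/(-51581/4) = -42086*(-4/51581) = 168344/51581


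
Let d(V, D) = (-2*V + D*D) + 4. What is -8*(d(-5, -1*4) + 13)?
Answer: -344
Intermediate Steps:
d(V, D) = 4 + D² - 2*V (d(V, D) = (-2*V + D²) + 4 = (D² - 2*V) + 4 = 4 + D² - 2*V)
-8*(d(-5, -1*4) + 13) = -8*((4 + (-1*4)² - 2*(-5)) + 13) = -8*((4 + (-4)² + 10) + 13) = -8*((4 + 16 + 10) + 13) = -8*(30 + 13) = -8*43 = -344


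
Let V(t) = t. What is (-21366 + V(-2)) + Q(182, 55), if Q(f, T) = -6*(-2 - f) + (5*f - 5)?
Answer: -19359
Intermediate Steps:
Q(f, T) = 7 + 11*f (Q(f, T) = (12 + 6*f) + (-5 + 5*f) = 7 + 11*f)
(-21366 + V(-2)) + Q(182, 55) = (-21366 - 2) + (7 + 11*182) = -21368 + (7 + 2002) = -21368 + 2009 = -19359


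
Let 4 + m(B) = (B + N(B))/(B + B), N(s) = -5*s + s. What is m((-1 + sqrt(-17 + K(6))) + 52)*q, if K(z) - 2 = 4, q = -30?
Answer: 165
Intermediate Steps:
K(z) = 6 (K(z) = 2 + 4 = 6)
N(s) = -4*s
m(B) = -11/2 (m(B) = -4 + (B - 4*B)/(B + B) = -4 + (-3*B)/((2*B)) = -4 + (-3*B)*(1/(2*B)) = -4 - 3/2 = -11/2)
m((-1 + sqrt(-17 + K(6))) + 52)*q = -11/2*(-30) = 165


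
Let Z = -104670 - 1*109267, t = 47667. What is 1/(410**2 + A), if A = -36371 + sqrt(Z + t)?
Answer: 10133/1334822747 - I*sqrt(166270)/17352695711 ≈ 7.5913e-6 - 2.3499e-8*I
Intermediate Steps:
Z = -213937 (Z = -104670 - 109267 = -213937)
A = -36371 + I*sqrt(166270) (A = -36371 + sqrt(-213937 + 47667) = -36371 + sqrt(-166270) = -36371 + I*sqrt(166270) ≈ -36371.0 + 407.76*I)
1/(410**2 + A) = 1/(410**2 + (-36371 + I*sqrt(166270))) = 1/(168100 + (-36371 + I*sqrt(166270))) = 1/(131729 + I*sqrt(166270))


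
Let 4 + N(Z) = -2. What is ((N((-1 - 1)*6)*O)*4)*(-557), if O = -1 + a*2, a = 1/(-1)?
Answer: -40104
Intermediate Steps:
a = -1 (a = 1*(-1) = -1)
N(Z) = -6 (N(Z) = -4 - 2 = -6)
O = -3 (O = -1 - 1*2 = -1 - 2 = -3)
((N((-1 - 1)*6)*O)*4)*(-557) = (-6*(-3)*4)*(-557) = (18*4)*(-557) = 72*(-557) = -40104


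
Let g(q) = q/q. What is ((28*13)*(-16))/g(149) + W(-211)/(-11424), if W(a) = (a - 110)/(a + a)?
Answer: -9359028331/1606976 ≈ -5824.0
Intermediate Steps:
g(q) = 1
W(a) = (-110 + a)/(2*a) (W(a) = (-110 + a)/((2*a)) = (-110 + a)*(1/(2*a)) = (-110 + a)/(2*a))
((28*13)*(-16))/g(149) + W(-211)/(-11424) = ((28*13)*(-16))/1 + ((1/2)*(-110 - 211)/(-211))/(-11424) = (364*(-16))*1 + ((1/2)*(-1/211)*(-321))*(-1/11424) = -5824*1 + (321/422)*(-1/11424) = -5824 - 107/1606976 = -9359028331/1606976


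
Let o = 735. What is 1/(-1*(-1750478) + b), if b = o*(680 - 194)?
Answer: 1/2107688 ≈ 4.7445e-7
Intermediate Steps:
b = 357210 (b = 735*(680 - 194) = 735*486 = 357210)
1/(-1*(-1750478) + b) = 1/(-1*(-1750478) + 357210) = 1/(1750478 + 357210) = 1/2107688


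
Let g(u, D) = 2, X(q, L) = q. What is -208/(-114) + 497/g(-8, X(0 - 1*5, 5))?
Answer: 28537/114 ≈ 250.32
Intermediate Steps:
-208/(-114) + 497/g(-8, X(0 - 1*5, 5)) = -208/(-114) + 497/2 = -208*(-1/114) + 497*(½) = 104/57 + 497/2 = 28537/114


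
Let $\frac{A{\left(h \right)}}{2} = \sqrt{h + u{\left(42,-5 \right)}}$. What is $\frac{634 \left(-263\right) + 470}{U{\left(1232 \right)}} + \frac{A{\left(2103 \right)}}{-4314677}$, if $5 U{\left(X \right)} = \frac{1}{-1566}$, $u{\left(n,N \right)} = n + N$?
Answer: $1301909760 - \frac{4 \sqrt{535}}{4314677} \approx 1.3019 \cdot 10^{9}$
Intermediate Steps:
$u{\left(n,N \right)} = N + n$
$A{\left(h \right)} = 2 \sqrt{37 + h}$ ($A{\left(h \right)} = 2 \sqrt{h + \left(-5 + 42\right)} = 2 \sqrt{h + 37} = 2 \sqrt{37 + h}$)
$U{\left(X \right)} = - \frac{1}{7830}$ ($U{\left(X \right)} = \frac{1}{5 \left(-1566\right)} = \frac{1}{5} \left(- \frac{1}{1566}\right) = - \frac{1}{7830}$)
$\frac{634 \left(-263\right) + 470}{U{\left(1232 \right)}} + \frac{A{\left(2103 \right)}}{-4314677} = \frac{634 \left(-263\right) + 470}{- \frac{1}{7830}} + \frac{2 \sqrt{37 + 2103}}{-4314677} = \left(-166742 + 470\right) \left(-7830\right) + 2 \sqrt{2140} \left(- \frac{1}{4314677}\right) = \left(-166272\right) \left(-7830\right) + 2 \cdot 2 \sqrt{535} \left(- \frac{1}{4314677}\right) = 1301909760 + 4 \sqrt{535} \left(- \frac{1}{4314677}\right) = 1301909760 - \frac{4 \sqrt{535}}{4314677}$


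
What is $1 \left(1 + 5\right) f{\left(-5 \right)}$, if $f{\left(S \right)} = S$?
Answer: $-30$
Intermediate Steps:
$1 \left(1 + 5\right) f{\left(-5 \right)} = 1 \left(1 + 5\right) \left(-5\right) = 1 \cdot 6 \left(-5\right) = 6 \left(-5\right) = -30$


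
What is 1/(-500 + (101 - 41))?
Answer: -1/440 ≈ -0.0022727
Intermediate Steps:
1/(-500 + (101 - 41)) = 1/(-500 + 60) = 1/(-440) = -1/440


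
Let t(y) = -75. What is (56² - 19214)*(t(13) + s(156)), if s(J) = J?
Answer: -1302318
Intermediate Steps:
(56² - 19214)*(t(13) + s(156)) = (56² - 19214)*(-75 + 156) = (3136 - 19214)*81 = -16078*81 = -1302318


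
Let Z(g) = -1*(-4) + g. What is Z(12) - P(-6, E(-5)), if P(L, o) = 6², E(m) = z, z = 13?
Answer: -20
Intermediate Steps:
E(m) = 13
Z(g) = 4 + g
P(L, o) = 36
Z(12) - P(-6, E(-5)) = (4 + 12) - 1*36 = 16 - 36 = -20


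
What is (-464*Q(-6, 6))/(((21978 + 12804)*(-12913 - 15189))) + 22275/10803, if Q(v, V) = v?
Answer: 604792493543/293314582847 ≈ 2.0619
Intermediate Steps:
(-464*Q(-6, 6))/(((21978 + 12804)*(-12913 - 15189))) + 22275/10803 = (-464*(-6))/(((21978 + 12804)*(-12913 - 15189))) + 22275/10803 = 2784/((34782*(-28102))) + 22275*(1/10803) = 2784/(-977443764) + 7425/3601 = 2784*(-1/977443764) + 7425/3601 = -232/81453647 + 7425/3601 = 604792493543/293314582847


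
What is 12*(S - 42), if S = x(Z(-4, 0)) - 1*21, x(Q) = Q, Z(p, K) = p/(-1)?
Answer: -708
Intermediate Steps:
Z(p, K) = -p (Z(p, K) = p*(-1) = -p)
S = -17 (S = -1*(-4) - 1*21 = 4 - 21 = -17)
12*(S - 42) = 12*(-17 - 42) = 12*(-59) = -708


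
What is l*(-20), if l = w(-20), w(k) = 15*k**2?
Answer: -120000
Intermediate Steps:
l = 6000 (l = 15*(-20)**2 = 15*400 = 6000)
l*(-20) = 6000*(-20) = -120000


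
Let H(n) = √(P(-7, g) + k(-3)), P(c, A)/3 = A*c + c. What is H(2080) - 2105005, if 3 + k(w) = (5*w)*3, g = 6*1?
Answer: -2105005 + I*√195 ≈ -2.105e+6 + 13.964*I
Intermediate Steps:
g = 6
P(c, A) = 3*c + 3*A*c (P(c, A) = 3*(A*c + c) = 3*(c + A*c) = 3*c + 3*A*c)
k(w) = -3 + 15*w (k(w) = -3 + (5*w)*3 = -3 + 15*w)
H(n) = I*√195 (H(n) = √(3*(-7)*(1 + 6) + (-3 + 15*(-3))) = √(3*(-7)*7 + (-3 - 45)) = √(-147 - 48) = √(-195) = I*√195)
H(2080) - 2105005 = I*√195 - 2105005 = -2105005 + I*√195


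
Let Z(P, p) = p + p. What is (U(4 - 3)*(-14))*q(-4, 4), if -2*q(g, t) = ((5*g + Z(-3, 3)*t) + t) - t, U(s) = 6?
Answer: 168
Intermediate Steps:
Z(P, p) = 2*p
q(g, t) = -3*t - 5*g/2 (q(g, t) = -(((5*g + (2*3)*t) + t) - t)/2 = -(((5*g + 6*t) + t) - t)/2 = -((5*g + 7*t) - t)/2 = -(5*g + 6*t)/2 = -3*t - 5*g/2)
(U(4 - 3)*(-14))*q(-4, 4) = (6*(-14))*(-3*4 - 5/2*(-4)) = -84*(-12 + 10) = -84*(-2) = 168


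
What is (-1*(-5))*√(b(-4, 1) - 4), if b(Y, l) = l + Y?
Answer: 5*I*√7 ≈ 13.229*I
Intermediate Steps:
b(Y, l) = Y + l
(-1*(-5))*√(b(-4, 1) - 4) = (-1*(-5))*√((-4 + 1) - 4) = 5*√(-3 - 4) = 5*√(-7) = 5*(I*√7) = 5*I*√7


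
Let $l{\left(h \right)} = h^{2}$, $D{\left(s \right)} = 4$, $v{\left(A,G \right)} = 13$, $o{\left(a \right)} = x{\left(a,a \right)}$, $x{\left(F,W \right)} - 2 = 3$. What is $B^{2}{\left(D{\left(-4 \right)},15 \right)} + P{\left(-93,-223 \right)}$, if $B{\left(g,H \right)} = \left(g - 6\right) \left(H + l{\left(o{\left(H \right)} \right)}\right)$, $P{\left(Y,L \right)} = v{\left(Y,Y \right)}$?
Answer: $6413$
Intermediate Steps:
$x{\left(F,W \right)} = 5$ ($x{\left(F,W \right)} = 2 + 3 = 5$)
$o{\left(a \right)} = 5$
$P{\left(Y,L \right)} = 13$
$B{\left(g,H \right)} = \left(-6 + g\right) \left(25 + H\right)$ ($B{\left(g,H \right)} = \left(g - 6\right) \left(H + 5^{2}\right) = \left(-6 + g\right) \left(H + 25\right) = \left(-6 + g\right) \left(25 + H\right)$)
$B^{2}{\left(D{\left(-4 \right)},15 \right)} + P{\left(-93,-223 \right)} = \left(-150 - 90 + 25 \cdot 4 + 15 \cdot 4\right)^{2} + 13 = \left(-150 - 90 + 100 + 60\right)^{2} + 13 = \left(-80\right)^{2} + 13 = 6400 + 13 = 6413$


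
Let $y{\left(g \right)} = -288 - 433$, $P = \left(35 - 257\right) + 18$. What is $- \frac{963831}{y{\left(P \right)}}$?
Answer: $\frac{963831}{721} \approx 1336.8$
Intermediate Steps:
$P = -204$ ($P = -222 + 18 = -204$)
$y{\left(g \right)} = -721$ ($y{\left(g \right)} = -288 - 433 = -721$)
$- \frac{963831}{y{\left(P \right)}} = - \frac{963831}{-721} = \left(-963831\right) \left(- \frac{1}{721}\right) = \frac{963831}{721}$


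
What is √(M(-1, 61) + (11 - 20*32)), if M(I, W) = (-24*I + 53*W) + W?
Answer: √2689 ≈ 51.856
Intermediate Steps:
M(I, W) = -24*I + 54*W
√(M(-1, 61) + (11 - 20*32)) = √((-24*(-1) + 54*61) + (11 - 20*32)) = √((24 + 3294) + (11 - 640)) = √(3318 - 629) = √2689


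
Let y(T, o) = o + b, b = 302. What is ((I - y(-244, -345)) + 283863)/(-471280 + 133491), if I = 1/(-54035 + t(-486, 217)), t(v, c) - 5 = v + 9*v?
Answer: -16719224339/19892394210 ≈ -0.84048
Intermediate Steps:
y(T, o) = 302 + o (y(T, o) = o + 302 = 302 + o)
t(v, c) = 5 + 10*v (t(v, c) = 5 + (v + 9*v) = 5 + 10*v)
I = -1/58890 (I = 1/(-54035 + (5 + 10*(-486))) = 1/(-54035 + (5 - 4860)) = 1/(-54035 - 4855) = 1/(-58890) = -1/58890 ≈ -1.6981e-5)
((I - y(-244, -345)) + 283863)/(-471280 + 133491) = ((-1/58890 - (302 - 345)) + 283863)/(-471280 + 133491) = ((-1/58890 - 1*(-43)) + 283863)/(-337789) = ((-1/58890 + 43) + 283863)*(-1/337789) = (2532269/58890 + 283863)*(-1/337789) = (16719224339/58890)*(-1/337789) = -16719224339/19892394210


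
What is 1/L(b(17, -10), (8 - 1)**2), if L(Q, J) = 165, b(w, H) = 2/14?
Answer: 1/165 ≈ 0.0060606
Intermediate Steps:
b(w, H) = 1/7 (b(w, H) = 2*(1/14) = 1/7)
1/L(b(17, -10), (8 - 1)**2) = 1/165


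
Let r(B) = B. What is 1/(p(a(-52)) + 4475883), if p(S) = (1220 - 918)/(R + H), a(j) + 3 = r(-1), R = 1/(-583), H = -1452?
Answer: 846517/3788910873445 ≈ 2.2342e-7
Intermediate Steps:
R = -1/583 ≈ -0.0017153
a(j) = -4 (a(j) = -3 - 1 = -4)
p(S) = -176066/846517 (p(S) = (1220 - 918)/(-1/583 - 1452) = 302/(-846517/583) = 302*(-583/846517) = -176066/846517)
1/(p(a(-52)) + 4475883) = 1/(-176066/846517 + 4475883) = 1/(3788910873445/846517) = 846517/3788910873445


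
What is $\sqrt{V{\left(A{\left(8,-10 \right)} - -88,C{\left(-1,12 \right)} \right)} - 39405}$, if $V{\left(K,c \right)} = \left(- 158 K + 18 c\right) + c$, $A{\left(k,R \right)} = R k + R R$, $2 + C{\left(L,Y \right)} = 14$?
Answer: $3 i \sqrt{6249} \approx 237.15 i$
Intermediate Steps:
$C{\left(L,Y \right)} = 12$ ($C{\left(L,Y \right)} = -2 + 14 = 12$)
$A{\left(k,R \right)} = R^{2} + R k$ ($A{\left(k,R \right)} = R k + R^{2} = R^{2} + R k$)
$V{\left(K,c \right)} = - 158 K + 19 c$
$\sqrt{V{\left(A{\left(8,-10 \right)} - -88,C{\left(-1,12 \right)} \right)} - 39405} = \sqrt{\left(- 158 \left(- 10 \left(-10 + 8\right) - -88\right) + 19 \cdot 12\right) - 39405} = \sqrt{\left(- 158 \left(\left(-10\right) \left(-2\right) + 88\right) + 228\right) - 39405} = \sqrt{\left(- 158 \left(20 + 88\right) + 228\right) - 39405} = \sqrt{\left(\left(-158\right) 108 + 228\right) - 39405} = \sqrt{\left(-17064 + 228\right) - 39405} = \sqrt{-16836 - 39405} = \sqrt{-56241} = 3 i \sqrt{6249}$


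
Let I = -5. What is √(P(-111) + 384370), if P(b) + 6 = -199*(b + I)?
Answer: 6*√11318 ≈ 638.32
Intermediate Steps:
P(b) = 989 - 199*b (P(b) = -6 - 199*(b - 5) = -6 - 199*(-5 + b) = -6 + (995 - 199*b) = 989 - 199*b)
√(P(-111) + 384370) = √((989 - 199*(-111)) + 384370) = √((989 + 22089) + 384370) = √(23078 + 384370) = √407448 = 6*√11318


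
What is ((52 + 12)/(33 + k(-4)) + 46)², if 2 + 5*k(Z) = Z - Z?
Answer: 61121124/26569 ≈ 2300.5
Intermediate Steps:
k(Z) = -⅖ (k(Z) = -⅖ + (Z - Z)/5 = -⅖ + (⅕)*0 = -⅖ + 0 = -⅖)
((52 + 12)/(33 + k(-4)) + 46)² = ((52 + 12)/(33 - ⅖) + 46)² = (64/(163/5) + 46)² = (64*(5/163) + 46)² = (320/163 + 46)² = (7818/163)² = 61121124/26569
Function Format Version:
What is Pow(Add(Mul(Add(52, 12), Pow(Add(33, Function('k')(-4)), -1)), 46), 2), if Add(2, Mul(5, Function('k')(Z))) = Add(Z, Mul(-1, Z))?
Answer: Rational(61121124, 26569) ≈ 2300.5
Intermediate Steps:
Function('k')(Z) = Rational(-2, 5) (Function('k')(Z) = Add(Rational(-2, 5), Mul(Rational(1, 5), Add(Z, Mul(-1, Z)))) = Add(Rational(-2, 5), Mul(Rational(1, 5), 0)) = Add(Rational(-2, 5), 0) = Rational(-2, 5))
Pow(Add(Mul(Add(52, 12), Pow(Add(33, Function('k')(-4)), -1)), 46), 2) = Pow(Add(Mul(Add(52, 12), Pow(Add(33, Rational(-2, 5)), -1)), 46), 2) = Pow(Add(Mul(64, Pow(Rational(163, 5), -1)), 46), 2) = Pow(Add(Mul(64, Rational(5, 163)), 46), 2) = Pow(Add(Rational(320, 163), 46), 2) = Pow(Rational(7818, 163), 2) = Rational(61121124, 26569)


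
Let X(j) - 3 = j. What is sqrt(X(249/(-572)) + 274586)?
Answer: sqrt(22460246237)/286 ≈ 524.01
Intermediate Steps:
X(j) = 3 + j
sqrt(X(249/(-572)) + 274586) = sqrt((3 + 249/(-572)) + 274586) = sqrt((3 + 249*(-1/572)) + 274586) = sqrt((3 - 249/572) + 274586) = sqrt(1467/572 + 274586) = sqrt(157064659/572) = sqrt(22460246237)/286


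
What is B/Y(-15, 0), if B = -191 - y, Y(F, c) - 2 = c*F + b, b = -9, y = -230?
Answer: -39/7 ≈ -5.5714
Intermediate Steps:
Y(F, c) = -7 + F*c (Y(F, c) = 2 + (c*F - 9) = 2 + (F*c - 9) = 2 + (-9 + F*c) = -7 + F*c)
B = 39 (B = -191 - 1*(-230) = -191 + 230 = 39)
B/Y(-15, 0) = 39/(-7 - 15*0) = 39/(-7 + 0) = 39/(-7) = 39*(-1/7) = -39/7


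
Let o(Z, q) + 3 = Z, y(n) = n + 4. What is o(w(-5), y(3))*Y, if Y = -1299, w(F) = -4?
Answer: 9093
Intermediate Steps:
y(n) = 4 + n
o(Z, q) = -3 + Z
o(w(-5), y(3))*Y = (-3 - 4)*(-1299) = -7*(-1299) = 9093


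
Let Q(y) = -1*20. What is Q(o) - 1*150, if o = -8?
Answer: -170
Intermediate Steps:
Q(y) = -20
Q(o) - 1*150 = -20 - 1*150 = -20 - 150 = -170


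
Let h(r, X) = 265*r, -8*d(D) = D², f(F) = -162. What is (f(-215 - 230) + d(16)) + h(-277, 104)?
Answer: -73599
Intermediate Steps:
d(D) = -D²/8
(f(-215 - 230) + d(16)) + h(-277, 104) = (-162 - ⅛*16²) + 265*(-277) = (-162 - ⅛*256) - 73405 = (-162 - 32) - 73405 = -194 - 73405 = -73599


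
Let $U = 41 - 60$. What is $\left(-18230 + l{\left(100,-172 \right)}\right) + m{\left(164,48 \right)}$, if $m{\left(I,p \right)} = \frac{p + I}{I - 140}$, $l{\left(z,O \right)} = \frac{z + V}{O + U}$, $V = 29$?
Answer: $- \frac{20882231}{1146} \approx -18222.0$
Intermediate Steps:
$U = -19$ ($U = 41 - 60 = -19$)
$l{\left(z,O \right)} = \frac{29 + z}{-19 + O}$ ($l{\left(z,O \right)} = \frac{z + 29}{O - 19} = \frac{29 + z}{-19 + O}$)
$m{\left(I,p \right)} = \frac{I + p}{-140 + I}$
$\left(-18230 + l{\left(100,-172 \right)}\right) + m{\left(164,48 \right)} = \left(-18230 + \frac{29 + 100}{-19 - 172}\right) + \frac{164 + 48}{-140 + 164} = \left(-18230 + \frac{1}{-191} \cdot 129\right) + \frac{1}{24} \cdot 212 = \left(-18230 - \frac{129}{191}\right) + \frac{1}{24} \cdot 212 = \left(-18230 - \frac{129}{191}\right) + \frac{53}{6} = - \frac{3482059}{191} + \frac{53}{6} = - \frac{20882231}{1146}$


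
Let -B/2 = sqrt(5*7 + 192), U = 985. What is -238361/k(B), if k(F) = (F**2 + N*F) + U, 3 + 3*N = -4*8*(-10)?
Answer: 4060956357/58992971 + 453362622*sqrt(227)/58992971 ≈ 184.62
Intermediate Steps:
N = 317/3 (N = -1 + (-4*8*(-10))/3 = -1 + (-32*(-10))/3 = -1 + (1/3)*320 = -1 + 320/3 = 317/3 ≈ 105.67)
B = -2*sqrt(227) (B = -2*sqrt(5*7 + 192) = -2*sqrt(35 + 192) = -2*sqrt(227) ≈ -30.133)
k(F) = 985 + F**2 + 317*F/3 (k(F) = (F**2 + 317*F/3) + 985 = 985 + F**2 + 317*F/3)
-238361/k(B) = -238361/(985 + (-2*sqrt(227))**2 + 317*(-2*sqrt(227))/3) = -238361/(985 + 908 - 634*sqrt(227)/3) = -238361/(1893 - 634*sqrt(227)/3)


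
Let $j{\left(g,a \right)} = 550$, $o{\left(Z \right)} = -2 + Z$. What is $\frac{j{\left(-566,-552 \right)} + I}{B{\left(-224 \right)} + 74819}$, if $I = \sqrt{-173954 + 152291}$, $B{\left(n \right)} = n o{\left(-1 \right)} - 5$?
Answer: $\frac{275}{37743} + \frac{i \sqrt{2407}}{25162} \approx 0.0072861 + 0.0019498 i$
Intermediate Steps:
$B{\left(n \right)} = -5 - 3 n$ ($B{\left(n \right)} = n \left(-2 - 1\right) - 5 = n \left(-3\right) - 5 = - 3 n - 5 = -5 - 3 n$)
$I = 3 i \sqrt{2407}$ ($I = \sqrt{-21663} = 3 i \sqrt{2407} \approx 147.18 i$)
$\frac{j{\left(-566,-552 \right)} + I}{B{\left(-224 \right)} + 74819} = \frac{550 + 3 i \sqrt{2407}}{\left(-5 - -672\right) + 74819} = \frac{550 + 3 i \sqrt{2407}}{\left(-5 + 672\right) + 74819} = \frac{550 + 3 i \sqrt{2407}}{667 + 74819} = \frac{550 + 3 i \sqrt{2407}}{75486} = \left(550 + 3 i \sqrt{2407}\right) \frac{1}{75486} = \frac{275}{37743} + \frac{i \sqrt{2407}}{25162}$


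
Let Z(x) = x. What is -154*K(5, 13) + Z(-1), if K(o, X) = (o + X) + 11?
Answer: -4467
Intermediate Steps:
K(o, X) = 11 + X + o (K(o, X) = (X + o) + 11 = 11 + X + o)
-154*K(5, 13) + Z(-1) = -154*(11 + 13 + 5) - 1 = -154*29 - 1 = -4466 - 1 = -4467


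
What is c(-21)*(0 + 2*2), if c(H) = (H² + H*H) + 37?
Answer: 3676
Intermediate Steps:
c(H) = 37 + 2*H² (c(H) = (H² + H²) + 37 = 2*H² + 37 = 37 + 2*H²)
c(-21)*(0 + 2*2) = (37 + 2*(-21)²)*(0 + 2*2) = (37 + 2*441)*(0 + 4) = (37 + 882)*4 = 919*4 = 3676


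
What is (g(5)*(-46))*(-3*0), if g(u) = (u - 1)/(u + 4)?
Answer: 0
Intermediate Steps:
g(u) = (-1 + u)/(4 + u)
(g(5)*(-46))*(-3*0) = (((-1 + 5)/(4 + 5))*(-46))*(-3*0) = ((4/9)*(-46))*0 = -184/9*0 = 0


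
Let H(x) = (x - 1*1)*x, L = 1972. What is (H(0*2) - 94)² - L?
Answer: 6864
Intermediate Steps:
H(x) = x*(-1 + x) (H(x) = (x - 1)*x = (-1 + x)*x = x*(-1 + x))
(H(0*2) - 94)² - L = ((0*2)*(-1 + 0*2) - 94)² - 1*1972 = (0*(-1 + 0) - 94)² - 1972 = (0*(-1) - 94)² - 1972 = (0 - 94)² - 1972 = (-94)² - 1972 = 8836 - 1972 = 6864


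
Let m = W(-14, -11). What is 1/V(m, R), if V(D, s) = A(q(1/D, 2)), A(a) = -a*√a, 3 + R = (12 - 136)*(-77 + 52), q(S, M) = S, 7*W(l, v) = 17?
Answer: -17*√119/49 ≈ -3.7847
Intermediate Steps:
W(l, v) = 17/7 (W(l, v) = (⅐)*17 = 17/7)
m = 17/7 ≈ 2.4286
R = 3097 (R = -3 + (12 - 136)*(-77 + 52) = -3 - 124*(-25) = -3 + 3100 = 3097)
A(a) = -a^(3/2)
V(D, s) = -(1/D)^(3/2)
1/V(m, R) = 1/(-(1/(17/7))^(3/2)) = 1/(-(7/17)^(3/2)) = 1/(-7*√119/289) = -17*√119/49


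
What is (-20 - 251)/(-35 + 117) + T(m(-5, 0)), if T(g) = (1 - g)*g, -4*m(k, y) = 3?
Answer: -3029/656 ≈ -4.6174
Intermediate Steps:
m(k, y) = -¾ (m(k, y) = -¼*3 = -¾)
T(g) = g*(1 - g)
(-20 - 251)/(-35 + 117) + T(m(-5, 0)) = (-20 - 251)/(-35 + 117) - 3*(1 - 1*(-¾))/4 = -271/82 - 3*(1 + ¾)/4 = -271*1/82 - ¾*7/4 = -271/82 - 21/16 = -3029/656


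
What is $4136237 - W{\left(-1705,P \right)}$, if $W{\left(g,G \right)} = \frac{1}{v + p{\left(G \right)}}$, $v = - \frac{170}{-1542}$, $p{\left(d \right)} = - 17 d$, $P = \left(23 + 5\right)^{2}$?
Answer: $\frac{42503156574082}{10275803} \approx 4.1362 \cdot 10^{6}$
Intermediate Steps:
$P = 784$ ($P = 28^{2} = 784$)
$v = \frac{85}{771}$ ($v = \left(-170\right) \left(- \frac{1}{1542}\right) = \frac{85}{771} \approx 0.11025$)
$W{\left(g,G \right)} = \frac{1}{\frac{85}{771} - 17 G}$
$4136237 - W{\left(-1705,P \right)} = 4136237 - - \frac{771}{-85 + 13107 \cdot 784} = 4136237 - - \frac{771}{-85 + 10275888} = 4136237 - - \frac{771}{10275803} = 4136237 + \frac{771}{10275803} = \frac{42503156574082}{10275803}$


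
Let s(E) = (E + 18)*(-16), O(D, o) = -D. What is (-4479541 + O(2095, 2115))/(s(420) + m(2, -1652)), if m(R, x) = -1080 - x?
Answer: 1120409/1609 ≈ 696.34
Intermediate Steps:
s(E) = -288 - 16*E (s(E) = (18 + E)*(-16) = -288 - 16*E)
(-4479541 + O(2095, 2115))/(s(420) + m(2, -1652)) = (-4479541 - 1*2095)/((-288 - 16*420) + (-1080 - 1*(-1652))) = (-4479541 - 2095)/((-288 - 6720) + (-1080 + 1652)) = -4481636/(-7008 + 572) = -4481636/(-6436) = -4481636*(-1/6436) = 1120409/1609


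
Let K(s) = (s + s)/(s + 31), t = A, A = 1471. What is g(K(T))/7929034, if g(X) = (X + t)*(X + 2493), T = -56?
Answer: 2303113619/4955646250 ≈ 0.46475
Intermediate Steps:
t = 1471
K(s) = 2*s/(31 + s) (K(s) = (2*s)/(31 + s) = 2*s/(31 + s))
g(X) = (1471 + X)*(2493 + X) (g(X) = (X + 1471)*(X + 2493) = (1471 + X)*(2493 + X))
g(K(T))/7929034 = (3667203 + (2*(-56)/(31 - 56))² + 3964*(2*(-56)/(31 - 56)))/7929034 = (3667203 + (2*(-56)/(-25))² + 3964*(2*(-56)/(-25)))*(1/7929034) = (3667203 + (2*(-56)*(-1/25))² + 3964*(2*(-56)*(-1/25)))*(1/7929034) = (3667203 + (112/25)² + 3964*(112/25))*(1/7929034) = (3667203 + 12544/625 + 443968/25)*(1/7929034) = (2303113619/625)*(1/7929034) = 2303113619/4955646250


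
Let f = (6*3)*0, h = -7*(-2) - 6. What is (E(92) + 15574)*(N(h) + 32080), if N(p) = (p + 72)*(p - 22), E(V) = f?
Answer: 482171040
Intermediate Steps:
h = 8 (h = 14 - 6 = 8)
f = 0 (f = 18*0 = 0)
E(V) = 0
N(p) = (-22 + p)*(72 + p) (N(p) = (72 + p)*(-22 + p) = (-22 + p)*(72 + p))
(E(92) + 15574)*(N(h) + 32080) = (0 + 15574)*((-1584 + 8² + 50*8) + 32080) = 15574*((-1584 + 64 + 400) + 32080) = 15574*(-1120 + 32080) = 15574*30960 = 482171040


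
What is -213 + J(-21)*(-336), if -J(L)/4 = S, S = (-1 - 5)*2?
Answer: -16341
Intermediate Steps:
S = -12 (S = -6*2 = -12)
J(L) = 48 (J(L) = -4*(-12) = 48)
-213 + J(-21)*(-336) = -213 + 48*(-336) = -213 - 16128 = -16341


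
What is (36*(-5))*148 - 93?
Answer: -26733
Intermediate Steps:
(36*(-5))*148 - 93 = -180*148 - 93 = -26640 - 93 = -26733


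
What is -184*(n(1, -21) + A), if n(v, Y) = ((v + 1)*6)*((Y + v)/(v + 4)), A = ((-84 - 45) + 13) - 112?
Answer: 50784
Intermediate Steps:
A = -228 (A = (-129 + 13) - 112 = -116 - 112 = -228)
n(v, Y) = (6 + 6*v)*(Y + v)/(4 + v) (n(v, Y) = ((1 + v)*6)*((Y + v)/(4 + v)) = (6 + 6*v)*((Y + v)/(4 + v)) = (6 + 6*v)*(Y + v)/(4 + v))
-184*(n(1, -21) + A) = -184*(6*(-21 + 1 + 1² - 21*1)/(4 + 1) - 228) = -184*(6*(-21 + 1 + 1 - 21)/5 - 228) = -184*(6*(⅕)*(-40) - 228) = -184*(-48 - 228) = -184*(-276) = 50784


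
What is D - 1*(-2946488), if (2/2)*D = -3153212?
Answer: -206724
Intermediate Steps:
D = -3153212
D - 1*(-2946488) = -3153212 - 1*(-2946488) = -3153212 + 2946488 = -206724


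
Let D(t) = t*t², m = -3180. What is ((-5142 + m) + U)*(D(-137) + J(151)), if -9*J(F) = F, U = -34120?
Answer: 982206684976/9 ≈ 1.0913e+11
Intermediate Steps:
J(F) = -F/9
D(t) = t³
((-5142 + m) + U)*(D(-137) + J(151)) = ((-5142 - 3180) - 34120)*((-137)³ - ⅑*151) = (-8322 - 34120)*(-2571353 - 151/9) = -42442*(-23142328/9) = 982206684976/9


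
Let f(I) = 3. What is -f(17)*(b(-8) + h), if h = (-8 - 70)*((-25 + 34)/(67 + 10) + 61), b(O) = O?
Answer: 1103052/77 ≈ 14325.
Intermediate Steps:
h = -367068/77 (h = -78*(9/77 + 61) = -78*4706/77 = -367068/77 ≈ -4767.1)
-f(17)*(b(-8) + h) = -3*(-8 - 367068/77) = -3*(-367684)/77 = -1*(-1103052/77) = 1103052/77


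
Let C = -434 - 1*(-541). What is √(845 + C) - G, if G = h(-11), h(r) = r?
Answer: 11 + 2*√238 ≈ 41.854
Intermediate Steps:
C = 107 (C = -434 + 541 = 107)
G = -11
√(845 + C) - G = √(845 + 107) - 1*(-11) = √952 + 11 = 2*√238 + 11 = 11 + 2*√238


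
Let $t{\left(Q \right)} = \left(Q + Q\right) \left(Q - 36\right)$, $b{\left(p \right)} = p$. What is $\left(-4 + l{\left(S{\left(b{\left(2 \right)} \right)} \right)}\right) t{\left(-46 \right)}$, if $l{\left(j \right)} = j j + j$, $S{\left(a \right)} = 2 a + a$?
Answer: $286672$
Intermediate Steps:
$t{\left(Q \right)} = 2 Q \left(-36 + Q\right)$
$S{\left(a \right)} = 3 a$
$l{\left(j \right)} = j + j^{2}$ ($l{\left(j \right)} = j^{2} + j = j + j^{2}$)
$\left(-4 + l{\left(S{\left(b{\left(2 \right)} \right)} \right)}\right) t{\left(-46 \right)} = \left(-4 + 3 \cdot 2 \left(1 + 3 \cdot 2\right)\right) 2 \left(-46\right) \left(-36 - 46\right) = \left(-4 + 6 \left(1 + 6\right)\right) 2 \left(-46\right) \left(-82\right) = \left(-4 + 6 \cdot 7\right) 7544 = \left(-4 + 42\right) 7544 = 38 \cdot 7544 = 286672$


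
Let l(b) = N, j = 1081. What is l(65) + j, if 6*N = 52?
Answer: 3269/3 ≈ 1089.7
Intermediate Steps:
N = 26/3 (N = (1/6)*52 = 26/3 ≈ 8.6667)
l(b) = 26/3
l(65) + j = 26/3 + 1081 = 3269/3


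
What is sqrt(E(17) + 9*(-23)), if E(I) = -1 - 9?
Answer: I*sqrt(217) ≈ 14.731*I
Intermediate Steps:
E(I) = -10
sqrt(E(17) + 9*(-23)) = sqrt(-10 + 9*(-23)) = sqrt(-10 - 207) = sqrt(-217) = I*sqrt(217)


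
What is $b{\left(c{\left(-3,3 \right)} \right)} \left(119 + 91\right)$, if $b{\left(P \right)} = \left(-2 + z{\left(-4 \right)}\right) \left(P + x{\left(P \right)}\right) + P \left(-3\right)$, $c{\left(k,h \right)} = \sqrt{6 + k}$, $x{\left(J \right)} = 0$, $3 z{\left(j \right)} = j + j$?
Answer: $- 1610 \sqrt{3} \approx -2788.6$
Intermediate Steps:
$z{\left(j \right)} = \frac{2 j}{3}$ ($z{\left(j \right)} = \frac{j + j}{3} = \frac{2 j}{3}$)
$b{\left(P \right)} = - \frac{23 P}{3}$ ($b{\left(P \right)} = \left(-2 + \frac{2}{3} \left(-4\right)\right) \left(P + 0\right) + P \left(-3\right) = \left(-2 - \frac{8}{3}\right) P - 3 P = - \frac{14 P}{3} - 3 P = - \frac{23 P}{3}$)
$b{\left(c{\left(-3,3 \right)} \right)} \left(119 + 91\right) = - \frac{23 \sqrt{6 - 3}}{3} \left(119 + 91\right) = - \frac{23 \sqrt{3}}{3} \cdot 210 = - 1610 \sqrt{3}$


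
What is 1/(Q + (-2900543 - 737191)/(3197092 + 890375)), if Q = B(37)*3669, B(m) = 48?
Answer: 1362489/239949450190 ≈ 5.6782e-6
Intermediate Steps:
Q = 176112 (Q = 48*3669 = 176112)
1/(Q + (-2900543 - 737191)/(3197092 + 890375)) = 1/(176112 + (-2900543 - 737191)/(3197092 + 890375)) = 1/(176112 - 3637734/4087467) = 1/(176112 - 3637734*1/4087467) = 1/(176112 - 1212578/1362489) = 1/(239949450190/1362489) = 1362489/239949450190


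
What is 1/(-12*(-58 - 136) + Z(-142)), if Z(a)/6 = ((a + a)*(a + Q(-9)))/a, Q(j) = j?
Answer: 1/516 ≈ 0.0019380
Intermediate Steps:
Z(a) = -108 + 12*a (Z(a) = 6*(((a + a)*(a - 9))/a) = 6*(((2*a)*(-9 + a))/a) = 6*((2*a*(-9 + a))/a) = 6*(-18 + 2*a) = -108 + 12*a)
1/(-12*(-58 - 136) + Z(-142)) = 1/(-12*(-58 - 136) + (-108 + 12*(-142))) = 1/(-12*(-194) + (-108 - 1704)) = 1/(2328 - 1812) = 1/516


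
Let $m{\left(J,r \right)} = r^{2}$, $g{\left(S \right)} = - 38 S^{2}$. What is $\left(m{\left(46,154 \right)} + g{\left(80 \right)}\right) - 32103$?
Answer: $-251587$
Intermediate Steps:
$\left(m{\left(46,154 \right)} + g{\left(80 \right)}\right) - 32103 = \left(154^{2} - 38 \cdot 80^{2}\right) - 32103 = \left(23716 - 243200\right) - 32103 = -219484 - 32103 = -251587$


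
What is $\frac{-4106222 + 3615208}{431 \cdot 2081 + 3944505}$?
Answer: $- \frac{245507}{2420708} \approx -0.10142$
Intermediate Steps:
$\frac{-4106222 + 3615208}{431 \cdot 2081 + 3944505} = - \frac{491014}{896911 + 3944505} = - \frac{491014}{4841416} = \left(-491014\right) \frac{1}{4841416} = - \frac{245507}{2420708}$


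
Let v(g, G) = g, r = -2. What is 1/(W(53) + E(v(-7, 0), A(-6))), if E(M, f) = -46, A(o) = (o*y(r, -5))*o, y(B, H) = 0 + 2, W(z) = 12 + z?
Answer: 1/19 ≈ 0.052632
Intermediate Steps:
y(B, H) = 2
A(o) = 2*o**2 (A(o) = (o*2)*o = (2*o)*o = 2*o**2)
1/(W(53) + E(v(-7, 0), A(-6))) = 1/((12 + 53) - 46) = 1/(65 - 46) = 1/19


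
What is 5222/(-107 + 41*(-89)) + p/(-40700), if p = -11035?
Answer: -8554397/7643460 ≈ -1.1192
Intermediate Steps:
5222/(-107 + 41*(-89)) + p/(-40700) = 5222/(-107 + 41*(-89)) - 11035/(-40700) = 5222/(-107 - 3649) - 11035*(-1/40700) = 5222/(-3756) + 2207/8140 = 5222*(-1/3756) + 2207/8140 = -2611/1878 + 2207/8140 = -8554397/7643460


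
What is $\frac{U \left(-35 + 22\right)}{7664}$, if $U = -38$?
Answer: $\frac{247}{3832} \approx 0.064457$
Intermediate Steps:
$\frac{U \left(-35 + 22\right)}{7664} = \frac{\left(-38\right) \left(-35 + 22\right)}{7664} = \left(-38\right) \left(-13\right) \frac{1}{7664} = 494 \cdot \frac{1}{7664} = \frac{247}{3832}$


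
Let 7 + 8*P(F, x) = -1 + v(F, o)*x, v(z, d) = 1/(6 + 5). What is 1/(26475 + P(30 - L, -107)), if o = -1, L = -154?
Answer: 88/2329605 ≈ 3.7775e-5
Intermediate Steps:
v(z, d) = 1/11
P(F, x) = -1 + x/88 (P(F, x) = -7/8 + (-1 + x/11)/8 = -7/8 + (-⅛ + x/88) = -1 + x/88)
1/(26475 + P(30 - L, -107)) = 1/(26475 + (-1 + (1/88)*(-107))) = 1/(26475 + (-1 - 107/88)) = 1/(26475 - 195/88) = 1/(2329605/88) = 88/2329605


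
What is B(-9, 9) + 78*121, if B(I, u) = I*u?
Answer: 9357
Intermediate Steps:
B(-9, 9) + 78*121 = -9*9 + 78*121 = -81 + 9438 = 9357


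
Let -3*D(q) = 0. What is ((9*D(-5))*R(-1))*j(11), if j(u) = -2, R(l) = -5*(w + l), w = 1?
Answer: 0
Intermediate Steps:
D(q) = 0 (D(q) = -1/3*0 = 0)
R(l) = -5 - 5*l (R(l) = -5*(1 + l) = -5 - 5*l)
((9*D(-5))*R(-1))*j(11) = ((9*0)*(-5 - 5*(-1)))*(-2) = (0*(-5 + 5))*(-2) = (0*0)*(-2) = 0*(-2) = 0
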